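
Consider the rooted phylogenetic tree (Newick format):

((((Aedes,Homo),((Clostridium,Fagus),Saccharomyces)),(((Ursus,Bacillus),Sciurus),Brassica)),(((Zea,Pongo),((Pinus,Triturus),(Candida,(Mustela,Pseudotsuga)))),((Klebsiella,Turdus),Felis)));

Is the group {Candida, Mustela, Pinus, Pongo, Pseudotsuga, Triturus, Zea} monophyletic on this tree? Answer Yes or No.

The most recent common ancestor of these taxa subtends ((Zea,Pongo),((Pinus,Triturus),(Candida,(Mustela,Pseudotsuga)))).
That clade has exactly 7 tips — every listed taxon and nothing else — so the group is monophyletic.

Yes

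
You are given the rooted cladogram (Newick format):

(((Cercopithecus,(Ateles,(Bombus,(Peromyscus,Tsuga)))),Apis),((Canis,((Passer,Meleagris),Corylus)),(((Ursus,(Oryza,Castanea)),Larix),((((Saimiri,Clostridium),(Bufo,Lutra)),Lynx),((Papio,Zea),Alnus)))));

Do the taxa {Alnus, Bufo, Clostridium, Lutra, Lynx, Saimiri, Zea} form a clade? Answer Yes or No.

No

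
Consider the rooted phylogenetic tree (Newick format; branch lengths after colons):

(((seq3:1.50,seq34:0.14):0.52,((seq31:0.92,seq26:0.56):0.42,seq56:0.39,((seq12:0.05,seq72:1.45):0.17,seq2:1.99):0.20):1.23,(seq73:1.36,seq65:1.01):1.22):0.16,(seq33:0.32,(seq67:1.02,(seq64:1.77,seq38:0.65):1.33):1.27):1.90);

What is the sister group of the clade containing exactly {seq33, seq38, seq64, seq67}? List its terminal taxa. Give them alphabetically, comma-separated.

seq12, seq2, seq26, seq3, seq31, seq34, seq56, seq65, seq72, seq73

The clade containing exactly {seq33, seq38, seq64, seq67} attaches directly to the root of the tree.
The other lineage descending from that same node — the sister group — is ((seq3,seq34),((seq31,seq26),seq56,((seq12,seq72),seq2)),(seq73,seq65)); its 10 tips in alphabetical order are the answer.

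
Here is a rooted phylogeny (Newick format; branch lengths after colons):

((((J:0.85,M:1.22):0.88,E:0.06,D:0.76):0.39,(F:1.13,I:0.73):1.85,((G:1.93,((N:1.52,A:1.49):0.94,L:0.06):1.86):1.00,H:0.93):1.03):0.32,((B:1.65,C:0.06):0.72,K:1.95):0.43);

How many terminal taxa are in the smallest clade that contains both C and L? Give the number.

14

The MRCA of C and L is the root, so the clade is the entire tree.
That clade contains 14 terminal taxa: A, B, C, D, E, F, G, H, I, J, K, L, M, N.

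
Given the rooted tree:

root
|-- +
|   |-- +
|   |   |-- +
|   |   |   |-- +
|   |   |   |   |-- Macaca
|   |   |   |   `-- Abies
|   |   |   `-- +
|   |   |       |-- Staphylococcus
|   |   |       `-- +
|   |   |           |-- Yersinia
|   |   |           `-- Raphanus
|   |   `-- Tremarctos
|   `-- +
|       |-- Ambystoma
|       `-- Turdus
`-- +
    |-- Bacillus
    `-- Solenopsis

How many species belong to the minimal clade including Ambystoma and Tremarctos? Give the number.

The MRCA of Ambystoma and Tremarctos is the node subtending ((((Macaca,Abies),(Staphylococcus,(Yersinia,Raphanus))),Tremarctos),(Ambystoma,Turdus)).
That clade contains 8 terminal taxa: Abies, Ambystoma, Macaca, Raphanus, Staphylococcus, Tremarctos, Turdus, Yersinia.

8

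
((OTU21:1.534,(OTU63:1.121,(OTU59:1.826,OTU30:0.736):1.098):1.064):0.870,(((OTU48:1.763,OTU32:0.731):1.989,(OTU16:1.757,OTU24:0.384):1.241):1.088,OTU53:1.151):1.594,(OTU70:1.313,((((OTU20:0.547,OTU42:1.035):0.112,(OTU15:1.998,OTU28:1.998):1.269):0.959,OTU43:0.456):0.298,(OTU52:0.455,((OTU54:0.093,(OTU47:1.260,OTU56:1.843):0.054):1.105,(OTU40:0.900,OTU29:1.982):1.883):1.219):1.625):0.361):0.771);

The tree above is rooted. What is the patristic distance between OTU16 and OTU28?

11.336

The path runs OTU16 → … → MRCA → … → OTU28; the MRCA is the root of the tree.
Branch lengths along that path: 1.757 + 1.241 + 1.088 + 1.594 + 0.771 + 0.361 + 0.298 + 0.959 + 1.269 + 1.998 = 11.336.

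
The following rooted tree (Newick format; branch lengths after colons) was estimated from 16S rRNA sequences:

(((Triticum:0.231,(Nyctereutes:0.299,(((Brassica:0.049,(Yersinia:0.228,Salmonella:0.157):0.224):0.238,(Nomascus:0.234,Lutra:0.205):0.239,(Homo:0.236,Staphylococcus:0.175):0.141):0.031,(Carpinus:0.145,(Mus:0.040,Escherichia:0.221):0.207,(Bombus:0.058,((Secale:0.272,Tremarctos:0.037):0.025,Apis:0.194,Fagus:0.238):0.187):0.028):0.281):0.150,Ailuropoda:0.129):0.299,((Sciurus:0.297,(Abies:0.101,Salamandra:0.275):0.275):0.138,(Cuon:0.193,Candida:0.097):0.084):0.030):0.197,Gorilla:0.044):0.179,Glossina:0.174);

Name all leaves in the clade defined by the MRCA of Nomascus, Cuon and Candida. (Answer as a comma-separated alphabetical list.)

Tracing Nomascus: it sits inside (Nomascus,Lutra).
Tracing Cuon: it sits inside (Cuon,Candida).
Tracing Candida: it sits inside (Cuon,Candida).
The smallest clade enclosing all 3 is (Triticum,(Nyctereutes,(((Brassica,(Yersinia,Salmonella)),(Nomascus,Lutra),(Homo,Staphylococcus)),(Carpinus,(Mus,Escherichia),(Bombus,((Secale,Tremarctos),Apis,Fagus)))),Ailuropoda),((Sciurus,(Abies,Salamandra)),(Cuon,Candida))); the answer is its 23 terminal taxa in alphabetical order.

Abies, Ailuropoda, Apis, Bombus, Brassica, Candida, Carpinus, Cuon, Escherichia, Fagus, Homo, Lutra, Mus, Nomascus, Nyctereutes, Salamandra, Salmonella, Sciurus, Secale, Staphylococcus, Tremarctos, Triticum, Yersinia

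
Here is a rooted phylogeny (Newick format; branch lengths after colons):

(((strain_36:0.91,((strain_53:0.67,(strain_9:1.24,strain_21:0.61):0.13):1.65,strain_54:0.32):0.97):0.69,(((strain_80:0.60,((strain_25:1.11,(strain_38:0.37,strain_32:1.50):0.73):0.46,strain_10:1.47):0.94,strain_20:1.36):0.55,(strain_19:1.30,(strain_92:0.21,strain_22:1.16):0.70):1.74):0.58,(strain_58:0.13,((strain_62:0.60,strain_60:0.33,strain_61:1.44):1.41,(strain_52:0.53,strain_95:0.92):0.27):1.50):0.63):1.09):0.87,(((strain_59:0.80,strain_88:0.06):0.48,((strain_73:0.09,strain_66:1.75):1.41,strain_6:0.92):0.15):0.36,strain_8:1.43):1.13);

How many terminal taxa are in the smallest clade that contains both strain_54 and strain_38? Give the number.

20

The MRCA of strain_54 and strain_38 is the node subtending ((strain_36,((strain_53,(strain_9,strain_21)),strain_54)),(((strain_80,((strain_25,(strain_38,strain_32)),strain_10),strain_20),(strain_19,(strain_92,strain_22))),(strain_58,((strain_62,strain_60,strain_61),(strain_52,strain_95))))).
That clade contains 20 terminal taxa: strain_10, strain_19, strain_20, strain_21, strain_22, strain_25, strain_32, strain_36, strain_38, strain_52, strain_53, strain_54, strain_58, strain_60, strain_61, strain_62, strain_80, strain_9, strain_92, strain_95.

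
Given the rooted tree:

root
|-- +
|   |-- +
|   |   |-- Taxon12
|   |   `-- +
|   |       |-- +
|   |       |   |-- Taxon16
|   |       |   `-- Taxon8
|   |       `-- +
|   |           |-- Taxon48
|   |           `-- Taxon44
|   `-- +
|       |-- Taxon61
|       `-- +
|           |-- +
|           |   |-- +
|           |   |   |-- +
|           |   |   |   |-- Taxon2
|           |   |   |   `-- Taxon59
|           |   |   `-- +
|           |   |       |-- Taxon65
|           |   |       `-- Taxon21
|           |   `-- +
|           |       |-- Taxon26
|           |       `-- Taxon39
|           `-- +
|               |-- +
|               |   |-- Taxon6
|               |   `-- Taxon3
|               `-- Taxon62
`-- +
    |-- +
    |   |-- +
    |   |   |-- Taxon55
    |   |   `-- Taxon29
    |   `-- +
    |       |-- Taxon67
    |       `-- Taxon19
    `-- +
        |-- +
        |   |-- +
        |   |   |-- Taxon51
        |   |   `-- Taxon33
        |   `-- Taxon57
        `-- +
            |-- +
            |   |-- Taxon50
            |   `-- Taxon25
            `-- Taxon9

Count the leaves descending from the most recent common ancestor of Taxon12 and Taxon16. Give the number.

The MRCA of Taxon12 and Taxon16 is the node subtending (Taxon12,((Taxon16,Taxon8),(Taxon48,Taxon44))).
That clade contains 5 terminal taxa: Taxon12, Taxon16, Taxon44, Taxon48, Taxon8.

5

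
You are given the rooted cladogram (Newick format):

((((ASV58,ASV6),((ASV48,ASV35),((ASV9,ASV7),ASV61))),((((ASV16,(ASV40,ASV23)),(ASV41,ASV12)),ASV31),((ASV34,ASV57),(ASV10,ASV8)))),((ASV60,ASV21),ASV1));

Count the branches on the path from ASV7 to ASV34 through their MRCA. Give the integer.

9

The MRCA of ASV7 and ASV34 is the node subtending (((ASV58,ASV6),((ASV48,ASV35),((ASV9,ASV7),ASV61))),((((ASV16,(ASV40,ASV23)),(ASV41,ASV12)),ASV31),((ASV34,ASV57),(ASV10,ASV8)))).
From ASV7 up to that node: 5 branches. From ASV34 up to the same node: 4 branches. Total: 5 + 4 = 9.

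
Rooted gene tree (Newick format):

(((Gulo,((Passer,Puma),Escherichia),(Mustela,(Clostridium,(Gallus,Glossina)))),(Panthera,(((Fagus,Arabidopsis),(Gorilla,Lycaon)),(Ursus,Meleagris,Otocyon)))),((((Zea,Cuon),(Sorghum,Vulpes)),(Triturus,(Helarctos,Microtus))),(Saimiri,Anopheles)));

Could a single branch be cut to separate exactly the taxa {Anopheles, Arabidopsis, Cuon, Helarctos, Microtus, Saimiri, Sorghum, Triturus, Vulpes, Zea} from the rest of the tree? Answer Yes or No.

No

The MRCA of the listed taxa is the root, so the smallest clade containing them is the whole tree.
That clade also contains Clostridium, Escherichia, Fagus, Gallus, Glossina, Gorilla, Gulo, Lycaon, Meleagris, Mustela, Otocyon, Panthera, Passer, Puma, Ursus, which are not in the proposed group, so the group is not monophyletic.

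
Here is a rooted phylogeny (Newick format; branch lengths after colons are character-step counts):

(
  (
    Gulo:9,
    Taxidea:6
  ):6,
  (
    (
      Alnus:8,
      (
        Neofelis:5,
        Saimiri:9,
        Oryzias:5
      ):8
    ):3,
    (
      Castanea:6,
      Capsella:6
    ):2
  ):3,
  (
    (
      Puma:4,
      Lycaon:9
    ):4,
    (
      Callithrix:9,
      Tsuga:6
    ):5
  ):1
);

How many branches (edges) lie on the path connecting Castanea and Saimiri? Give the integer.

5

The MRCA of Castanea and Saimiri is the node subtending ((Alnus,(Neofelis,Saimiri,Oryzias)),(Castanea,Capsella)).
From Castanea up to that node: 2 branches. From Saimiri up to the same node: 3 branches. Total: 2 + 3 = 5.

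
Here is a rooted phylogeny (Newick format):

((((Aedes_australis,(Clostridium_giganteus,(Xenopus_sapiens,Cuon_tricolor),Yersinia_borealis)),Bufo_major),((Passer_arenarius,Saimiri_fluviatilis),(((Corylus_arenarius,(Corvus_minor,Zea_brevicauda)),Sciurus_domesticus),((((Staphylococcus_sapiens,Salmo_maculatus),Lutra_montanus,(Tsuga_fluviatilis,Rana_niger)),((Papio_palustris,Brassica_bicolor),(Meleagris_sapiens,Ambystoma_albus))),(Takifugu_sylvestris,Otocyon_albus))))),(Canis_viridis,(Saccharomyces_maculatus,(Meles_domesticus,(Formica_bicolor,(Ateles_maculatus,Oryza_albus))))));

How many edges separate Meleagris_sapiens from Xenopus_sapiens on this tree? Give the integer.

The MRCA of Meleagris_sapiens and Xenopus_sapiens is the node subtending (((Aedes_australis,(Clostridium_giganteus,(Xenopus_sapiens,Cuon_tricolor),Yersinia_borealis)),Bufo_major),((Passer_arenarius,Saimiri_fluviatilis),(((Corylus_arenarius,(Corvus_minor,Zea_brevicauda)),Sciurus_domesticus),((((Staphylococcus_sapiens,Salmo_maculatus),Lutra_montanus,(Tsuga_fluviatilis,Rana_niger)),((Papio_palustris,Brassica_bicolor),(Meleagris_sapiens,Ambystoma_albus))),(Takifugu_sylvestris,Otocyon_albus))))).
From Meleagris_sapiens up to that node: 7 branches. From Xenopus_sapiens up to the same node: 5 branches. Total: 7 + 5 = 12.

12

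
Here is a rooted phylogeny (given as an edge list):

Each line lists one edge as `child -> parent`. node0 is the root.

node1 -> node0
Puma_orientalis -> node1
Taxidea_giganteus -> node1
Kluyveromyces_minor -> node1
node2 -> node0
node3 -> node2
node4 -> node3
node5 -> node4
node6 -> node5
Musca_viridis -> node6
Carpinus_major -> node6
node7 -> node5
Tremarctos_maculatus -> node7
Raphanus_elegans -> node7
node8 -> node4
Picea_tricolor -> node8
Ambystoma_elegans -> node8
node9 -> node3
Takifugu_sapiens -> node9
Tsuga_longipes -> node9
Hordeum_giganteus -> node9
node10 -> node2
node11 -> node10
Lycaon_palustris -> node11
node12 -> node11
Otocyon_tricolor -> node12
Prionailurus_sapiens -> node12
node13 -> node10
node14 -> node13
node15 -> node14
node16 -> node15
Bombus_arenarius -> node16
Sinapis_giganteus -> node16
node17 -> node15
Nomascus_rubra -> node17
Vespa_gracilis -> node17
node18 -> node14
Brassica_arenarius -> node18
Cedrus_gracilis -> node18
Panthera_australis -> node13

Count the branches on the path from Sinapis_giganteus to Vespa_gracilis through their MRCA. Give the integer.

4

The MRCA of Sinapis_giganteus and Vespa_gracilis is the node subtending ((Bombus_arenarius,Sinapis_giganteus),(Nomascus_rubra,Vespa_gracilis)).
From Sinapis_giganteus up to that node: 2 branches. From Vespa_gracilis up to the same node: 2 branches. Total: 2 + 2 = 4.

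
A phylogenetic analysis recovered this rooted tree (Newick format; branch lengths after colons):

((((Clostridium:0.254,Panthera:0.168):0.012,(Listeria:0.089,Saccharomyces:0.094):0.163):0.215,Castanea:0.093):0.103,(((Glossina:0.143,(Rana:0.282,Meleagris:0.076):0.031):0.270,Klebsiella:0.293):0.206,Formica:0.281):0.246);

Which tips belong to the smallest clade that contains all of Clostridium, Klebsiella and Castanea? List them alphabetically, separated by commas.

Tracing Clostridium: it sits inside (Clostridium,Panthera).
Tracing Klebsiella: it sits inside ((Glossina,(Rana,Meleagris)),Klebsiella).
Tracing Castanea: it sits inside (((Clostridium,Panthera),(Listeria,Saccharomyces)),Castanea).
The smallest clade enclosing all 3 is the whole tree (their MRCA is the root), so the answer is all 10 tips in alphabetical order.

Castanea, Clostridium, Formica, Glossina, Klebsiella, Listeria, Meleagris, Panthera, Rana, Saccharomyces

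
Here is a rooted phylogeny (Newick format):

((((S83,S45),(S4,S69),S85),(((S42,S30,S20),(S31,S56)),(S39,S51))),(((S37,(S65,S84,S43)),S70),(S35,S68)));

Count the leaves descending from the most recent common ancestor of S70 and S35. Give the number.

The MRCA of S70 and S35 is the node subtending (((S37,(S65,S84,S43)),S70),(S35,S68)).
That clade contains 7 terminal taxa: S35, S37, S43, S65, S68, S70, S84.

7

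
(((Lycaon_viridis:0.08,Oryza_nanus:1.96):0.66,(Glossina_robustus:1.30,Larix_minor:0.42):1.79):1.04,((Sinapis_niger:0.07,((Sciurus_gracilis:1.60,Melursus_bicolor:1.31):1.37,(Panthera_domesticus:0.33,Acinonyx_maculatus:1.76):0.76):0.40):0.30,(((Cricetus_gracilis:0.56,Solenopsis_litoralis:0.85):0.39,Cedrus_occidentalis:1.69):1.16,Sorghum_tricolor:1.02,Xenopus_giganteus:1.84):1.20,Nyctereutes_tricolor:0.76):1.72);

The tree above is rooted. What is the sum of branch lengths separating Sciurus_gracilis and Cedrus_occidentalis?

The path runs Sciurus_gracilis → … → MRCA → … → Cedrus_occidentalis; the MRCA is the node subtending ((Sinapis_niger,((Sciurus_gracilis,Melursus_bicolor),(Panthera_domesticus,Acinonyx_maculatus))),(((Cricetus_gracilis,Solenopsis_litoralis),Cedrus_occidentalis),Sorghum_tricolor,Xenopus_giganteus),Nyctereutes_tricolor).
Branch lengths along that path: 1.60 + 1.37 + 0.40 + 0.30 + 1.20 + 1.16 + 1.69 = 7.72.

7.72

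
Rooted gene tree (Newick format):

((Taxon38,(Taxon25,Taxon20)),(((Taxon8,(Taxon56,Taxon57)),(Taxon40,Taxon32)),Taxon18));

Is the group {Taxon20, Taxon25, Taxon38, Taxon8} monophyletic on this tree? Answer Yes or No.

The MRCA of the listed taxa is the root, so the smallest clade containing them is the whole tree.
That clade also contains Taxon18, Taxon32, Taxon40, Taxon56, Taxon57, which are not in the proposed group, so the group is not monophyletic.

No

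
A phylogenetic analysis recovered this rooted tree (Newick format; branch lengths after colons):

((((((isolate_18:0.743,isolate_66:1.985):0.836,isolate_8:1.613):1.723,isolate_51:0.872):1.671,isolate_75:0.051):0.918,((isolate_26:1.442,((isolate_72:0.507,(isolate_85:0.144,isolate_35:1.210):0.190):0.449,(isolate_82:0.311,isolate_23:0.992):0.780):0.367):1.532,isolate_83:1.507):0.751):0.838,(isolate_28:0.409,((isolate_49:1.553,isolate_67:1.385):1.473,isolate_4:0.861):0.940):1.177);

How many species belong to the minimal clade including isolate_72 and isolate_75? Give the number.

12

The MRCA of isolate_72 and isolate_75 is the node subtending (((((isolate_18,isolate_66),isolate_8),isolate_51),isolate_75),((isolate_26,((isolate_72,(isolate_85,isolate_35)),(isolate_82,isolate_23))),isolate_83)).
That clade contains 12 terminal taxa: isolate_18, isolate_23, isolate_26, isolate_35, isolate_51, isolate_66, isolate_72, isolate_75, isolate_8, isolate_82, isolate_83, isolate_85.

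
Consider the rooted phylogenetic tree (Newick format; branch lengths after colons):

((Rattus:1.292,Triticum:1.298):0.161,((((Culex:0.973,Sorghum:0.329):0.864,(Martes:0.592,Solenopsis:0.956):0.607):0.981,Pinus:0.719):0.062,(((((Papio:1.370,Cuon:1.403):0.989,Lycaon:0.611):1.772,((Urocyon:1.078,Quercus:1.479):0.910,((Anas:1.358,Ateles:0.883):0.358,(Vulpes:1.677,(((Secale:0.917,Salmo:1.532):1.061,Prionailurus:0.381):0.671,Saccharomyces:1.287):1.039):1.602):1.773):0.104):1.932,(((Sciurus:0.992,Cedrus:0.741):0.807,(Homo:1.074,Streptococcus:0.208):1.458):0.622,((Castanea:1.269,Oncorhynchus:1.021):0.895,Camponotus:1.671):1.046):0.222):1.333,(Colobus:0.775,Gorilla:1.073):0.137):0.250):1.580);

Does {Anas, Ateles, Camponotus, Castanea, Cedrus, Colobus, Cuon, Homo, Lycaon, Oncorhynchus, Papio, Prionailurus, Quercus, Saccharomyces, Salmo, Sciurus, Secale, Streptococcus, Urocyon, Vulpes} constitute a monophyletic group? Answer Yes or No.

No

The MRCA of the listed taxa subtends (((((Papio,Cuon),Lycaon),((Urocyon,Quercus),((Anas,Ateles),(Vulpes,(((Secale,Salmo),Prionailurus),Saccharomyces))))),(((Sciurus,Cedrus),(Homo,Streptococcus)),((Castanea,Oncorhynchus),Camponotus))),(Colobus,Gorilla)).
That clade also contains Gorilla, which is not in the proposed group, so the group is not monophyletic.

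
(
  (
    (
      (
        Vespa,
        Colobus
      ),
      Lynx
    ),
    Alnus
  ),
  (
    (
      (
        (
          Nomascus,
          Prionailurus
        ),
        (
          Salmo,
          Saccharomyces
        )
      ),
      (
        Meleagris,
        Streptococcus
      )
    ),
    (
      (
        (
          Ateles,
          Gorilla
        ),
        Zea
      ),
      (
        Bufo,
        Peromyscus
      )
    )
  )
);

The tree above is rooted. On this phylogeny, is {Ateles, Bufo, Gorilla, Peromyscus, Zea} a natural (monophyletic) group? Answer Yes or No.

Yes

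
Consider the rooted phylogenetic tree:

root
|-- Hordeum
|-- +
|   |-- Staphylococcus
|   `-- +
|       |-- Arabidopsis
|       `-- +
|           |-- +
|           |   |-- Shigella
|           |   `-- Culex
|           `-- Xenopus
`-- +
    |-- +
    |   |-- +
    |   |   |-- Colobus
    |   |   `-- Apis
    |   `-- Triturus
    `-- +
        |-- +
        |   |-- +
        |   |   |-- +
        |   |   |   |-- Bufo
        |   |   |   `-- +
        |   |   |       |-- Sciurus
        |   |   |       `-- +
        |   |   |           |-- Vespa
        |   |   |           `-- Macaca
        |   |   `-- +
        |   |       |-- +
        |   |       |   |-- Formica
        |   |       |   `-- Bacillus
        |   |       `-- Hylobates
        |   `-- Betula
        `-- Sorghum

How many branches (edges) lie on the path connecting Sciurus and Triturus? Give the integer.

The MRCA of Sciurus and Triturus is the node subtending (((Colobus,Apis),Triturus),((((Bufo,(Sciurus,(Vespa,Macaca))),((Formica,Bacillus),Hylobates)),Betula),Sorghum)).
From Sciurus up to that node: 6 branches. From Triturus up to the same node: 2 branches. Total: 6 + 2 = 8.

8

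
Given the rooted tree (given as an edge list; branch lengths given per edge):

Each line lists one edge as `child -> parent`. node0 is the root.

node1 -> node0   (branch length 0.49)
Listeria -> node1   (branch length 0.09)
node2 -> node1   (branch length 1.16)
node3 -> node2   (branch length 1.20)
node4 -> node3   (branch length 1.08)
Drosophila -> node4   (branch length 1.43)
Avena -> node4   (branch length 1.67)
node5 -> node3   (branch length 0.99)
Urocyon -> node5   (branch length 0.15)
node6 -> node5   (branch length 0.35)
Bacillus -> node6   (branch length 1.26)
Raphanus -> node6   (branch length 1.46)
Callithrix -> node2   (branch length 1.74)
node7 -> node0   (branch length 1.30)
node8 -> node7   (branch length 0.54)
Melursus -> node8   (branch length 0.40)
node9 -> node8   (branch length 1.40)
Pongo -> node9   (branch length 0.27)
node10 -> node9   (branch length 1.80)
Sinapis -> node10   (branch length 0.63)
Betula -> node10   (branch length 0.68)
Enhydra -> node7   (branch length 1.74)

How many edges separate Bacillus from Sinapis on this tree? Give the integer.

11

The MRCA of Bacillus and Sinapis is the root of the tree.
From Bacillus up to that node: 6 branches. From Sinapis up to the same node: 5 branches. Total: 6 + 5 = 11.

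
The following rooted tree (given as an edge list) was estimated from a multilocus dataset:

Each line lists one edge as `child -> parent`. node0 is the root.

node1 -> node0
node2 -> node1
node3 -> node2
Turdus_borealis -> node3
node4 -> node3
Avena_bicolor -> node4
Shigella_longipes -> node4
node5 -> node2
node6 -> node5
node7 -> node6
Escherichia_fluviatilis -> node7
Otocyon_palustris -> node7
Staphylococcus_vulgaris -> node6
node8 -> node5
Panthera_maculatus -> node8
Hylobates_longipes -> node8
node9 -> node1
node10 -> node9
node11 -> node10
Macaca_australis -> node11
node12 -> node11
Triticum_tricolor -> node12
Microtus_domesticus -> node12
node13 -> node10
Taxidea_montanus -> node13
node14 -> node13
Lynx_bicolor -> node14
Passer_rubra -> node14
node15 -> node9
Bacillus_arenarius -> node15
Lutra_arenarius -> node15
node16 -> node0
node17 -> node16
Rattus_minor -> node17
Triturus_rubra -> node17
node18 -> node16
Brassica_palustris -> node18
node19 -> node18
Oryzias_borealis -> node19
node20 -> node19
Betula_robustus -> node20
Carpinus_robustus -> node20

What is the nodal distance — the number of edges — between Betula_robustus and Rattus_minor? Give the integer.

The MRCA of Betula_robustus and Rattus_minor is the node subtending ((Rattus_minor,Triturus_rubra),(Brassica_palustris,(Oryzias_borealis,(Betula_robustus,Carpinus_robustus)))).
From Betula_robustus up to that node: 4 branches. From Rattus_minor up to the same node: 2 branches. Total: 4 + 2 = 6.

6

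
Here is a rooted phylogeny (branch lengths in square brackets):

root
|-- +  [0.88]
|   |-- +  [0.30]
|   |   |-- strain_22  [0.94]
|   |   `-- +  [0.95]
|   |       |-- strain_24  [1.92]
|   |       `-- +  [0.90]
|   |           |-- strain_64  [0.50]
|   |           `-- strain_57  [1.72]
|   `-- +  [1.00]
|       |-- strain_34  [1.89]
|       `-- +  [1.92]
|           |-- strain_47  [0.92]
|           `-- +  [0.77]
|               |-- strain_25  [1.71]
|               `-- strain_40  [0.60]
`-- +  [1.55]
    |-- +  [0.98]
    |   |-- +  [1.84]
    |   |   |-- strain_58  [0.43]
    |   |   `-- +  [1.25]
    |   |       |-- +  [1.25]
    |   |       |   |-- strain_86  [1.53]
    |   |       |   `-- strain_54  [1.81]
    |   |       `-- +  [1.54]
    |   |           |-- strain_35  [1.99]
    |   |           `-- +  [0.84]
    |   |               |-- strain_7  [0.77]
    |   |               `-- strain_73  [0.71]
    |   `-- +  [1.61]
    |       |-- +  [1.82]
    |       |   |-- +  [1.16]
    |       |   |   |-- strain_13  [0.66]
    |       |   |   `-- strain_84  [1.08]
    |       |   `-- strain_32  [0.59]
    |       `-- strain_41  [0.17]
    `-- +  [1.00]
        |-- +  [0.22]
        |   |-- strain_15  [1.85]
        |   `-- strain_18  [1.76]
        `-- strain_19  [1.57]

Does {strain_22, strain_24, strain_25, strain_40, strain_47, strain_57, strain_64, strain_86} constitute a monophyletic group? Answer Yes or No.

The MRCA of the listed taxa is the root, so the smallest clade containing them is the whole tree.
That clade also contains strain_13, strain_15, strain_18, strain_19, strain_32, strain_34, strain_35, strain_41, strain_54, strain_58, strain_7, strain_73, strain_84, which are not in the proposed group, so the group is not monophyletic.

No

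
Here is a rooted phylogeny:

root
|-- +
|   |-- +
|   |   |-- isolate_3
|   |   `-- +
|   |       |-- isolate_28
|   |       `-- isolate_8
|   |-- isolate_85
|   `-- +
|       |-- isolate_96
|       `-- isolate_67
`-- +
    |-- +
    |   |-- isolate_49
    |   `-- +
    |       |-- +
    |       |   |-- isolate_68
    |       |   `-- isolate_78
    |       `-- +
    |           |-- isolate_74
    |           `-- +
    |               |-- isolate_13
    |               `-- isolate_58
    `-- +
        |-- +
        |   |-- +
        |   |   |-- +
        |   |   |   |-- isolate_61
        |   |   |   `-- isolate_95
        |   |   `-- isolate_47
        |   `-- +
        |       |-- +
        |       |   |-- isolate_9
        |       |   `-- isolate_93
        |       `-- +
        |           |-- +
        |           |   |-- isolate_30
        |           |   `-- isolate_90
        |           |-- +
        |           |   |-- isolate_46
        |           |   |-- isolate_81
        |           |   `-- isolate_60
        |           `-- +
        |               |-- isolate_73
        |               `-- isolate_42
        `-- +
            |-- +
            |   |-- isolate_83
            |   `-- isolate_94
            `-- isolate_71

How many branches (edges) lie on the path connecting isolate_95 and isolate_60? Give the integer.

7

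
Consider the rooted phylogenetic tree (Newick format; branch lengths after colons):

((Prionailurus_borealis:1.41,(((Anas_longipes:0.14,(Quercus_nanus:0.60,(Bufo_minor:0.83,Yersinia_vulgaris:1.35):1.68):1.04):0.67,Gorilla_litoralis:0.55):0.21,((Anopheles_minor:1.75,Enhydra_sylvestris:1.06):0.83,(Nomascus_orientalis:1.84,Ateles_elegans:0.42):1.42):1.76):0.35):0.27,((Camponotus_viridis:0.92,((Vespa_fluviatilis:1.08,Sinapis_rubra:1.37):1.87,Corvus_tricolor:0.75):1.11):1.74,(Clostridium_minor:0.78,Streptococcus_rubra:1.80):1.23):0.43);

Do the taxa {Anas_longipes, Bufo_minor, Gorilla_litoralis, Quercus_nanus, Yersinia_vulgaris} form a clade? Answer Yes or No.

The most recent common ancestor of these taxa subtends ((Anas_longipes,(Quercus_nanus,(Bufo_minor,Yersinia_vulgaris))),Gorilla_litoralis).
That clade has exactly 5 tips — every listed taxon and nothing else — so the group is monophyletic.

Yes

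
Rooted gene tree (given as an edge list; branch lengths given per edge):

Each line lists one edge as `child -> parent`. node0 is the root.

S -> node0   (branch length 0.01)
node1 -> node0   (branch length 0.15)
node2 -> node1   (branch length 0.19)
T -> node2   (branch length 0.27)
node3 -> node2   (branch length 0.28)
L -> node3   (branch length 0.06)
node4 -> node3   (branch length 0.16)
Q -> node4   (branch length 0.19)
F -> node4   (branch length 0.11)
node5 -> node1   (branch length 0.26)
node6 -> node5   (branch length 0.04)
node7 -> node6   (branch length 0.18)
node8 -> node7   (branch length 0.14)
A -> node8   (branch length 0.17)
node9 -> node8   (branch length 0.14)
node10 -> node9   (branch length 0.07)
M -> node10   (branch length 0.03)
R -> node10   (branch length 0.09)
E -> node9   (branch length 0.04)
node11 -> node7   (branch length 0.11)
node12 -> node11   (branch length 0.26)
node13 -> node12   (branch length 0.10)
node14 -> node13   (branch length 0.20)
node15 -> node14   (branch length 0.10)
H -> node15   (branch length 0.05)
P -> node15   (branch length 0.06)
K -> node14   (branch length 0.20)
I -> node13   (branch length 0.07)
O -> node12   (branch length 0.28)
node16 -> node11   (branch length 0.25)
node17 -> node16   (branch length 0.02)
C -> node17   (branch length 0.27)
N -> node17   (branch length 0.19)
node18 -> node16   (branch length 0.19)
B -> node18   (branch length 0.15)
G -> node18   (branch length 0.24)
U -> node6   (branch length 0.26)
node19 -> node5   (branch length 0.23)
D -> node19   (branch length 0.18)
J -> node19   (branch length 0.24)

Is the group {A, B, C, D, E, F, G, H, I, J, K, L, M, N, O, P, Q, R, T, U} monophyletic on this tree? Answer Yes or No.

Yes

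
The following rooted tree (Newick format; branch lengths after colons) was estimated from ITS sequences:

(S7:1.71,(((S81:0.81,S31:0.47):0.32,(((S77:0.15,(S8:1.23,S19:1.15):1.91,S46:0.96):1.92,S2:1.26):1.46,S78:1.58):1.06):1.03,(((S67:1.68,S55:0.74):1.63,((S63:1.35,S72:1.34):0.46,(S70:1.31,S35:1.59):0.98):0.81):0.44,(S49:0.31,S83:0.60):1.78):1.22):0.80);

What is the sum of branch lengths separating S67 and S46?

The path runs S67 → … → MRCA → … → S46; the MRCA is the node subtending (((S81,S31),(((S77,(S8,S19),S46),S2),S78)),(((S67,S55),((S63,S72),(S70,S35))),(S49,S83))).
Branch lengths along that path: 1.68 + 1.63 + 0.44 + 1.22 + 1.03 + 1.06 + 1.46 + 1.92 + 0.96 = 11.40.

11.40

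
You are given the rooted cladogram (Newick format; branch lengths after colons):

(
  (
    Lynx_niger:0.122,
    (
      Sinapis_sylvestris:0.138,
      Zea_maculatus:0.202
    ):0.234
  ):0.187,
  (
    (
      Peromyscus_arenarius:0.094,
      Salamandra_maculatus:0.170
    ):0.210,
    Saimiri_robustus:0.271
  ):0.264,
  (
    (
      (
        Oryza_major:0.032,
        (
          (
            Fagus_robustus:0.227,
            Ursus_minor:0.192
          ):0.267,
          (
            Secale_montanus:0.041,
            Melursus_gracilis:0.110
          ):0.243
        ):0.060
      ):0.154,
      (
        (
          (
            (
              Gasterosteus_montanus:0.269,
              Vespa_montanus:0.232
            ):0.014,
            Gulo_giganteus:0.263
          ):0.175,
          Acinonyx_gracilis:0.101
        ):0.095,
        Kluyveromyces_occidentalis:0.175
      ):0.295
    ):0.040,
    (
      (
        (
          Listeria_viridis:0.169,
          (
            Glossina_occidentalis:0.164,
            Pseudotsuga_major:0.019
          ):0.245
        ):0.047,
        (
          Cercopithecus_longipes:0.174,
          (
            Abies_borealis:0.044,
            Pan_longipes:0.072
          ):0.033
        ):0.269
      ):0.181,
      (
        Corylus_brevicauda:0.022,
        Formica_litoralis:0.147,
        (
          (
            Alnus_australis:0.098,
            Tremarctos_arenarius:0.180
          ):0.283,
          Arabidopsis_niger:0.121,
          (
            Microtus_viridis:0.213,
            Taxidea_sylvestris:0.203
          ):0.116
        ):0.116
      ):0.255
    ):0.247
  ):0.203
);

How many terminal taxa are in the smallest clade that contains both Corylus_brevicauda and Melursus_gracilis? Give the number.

23

The MRCA of Corylus_brevicauda and Melursus_gracilis is the node subtending (((Oryza_major,((Fagus_robustus,Ursus_minor),(Secale_montanus,Melursus_gracilis))),((((Gasterosteus_montanus,Vespa_montanus),Gulo_giganteus),Acinonyx_gracilis),Kluyveromyces_occidentalis)),(((Listeria_viridis,(Glossina_occidentalis,Pseudotsuga_major)),(Cercopithecus_longipes,(Abies_borealis,Pan_longipes))),(Corylus_brevicauda,Formica_litoralis,((Alnus_australis,Tremarctos_arenarius),Arabidopsis_niger,(Microtus_viridis,Taxidea_sylvestris))))).
That clade contains 23 terminal taxa: Abies_borealis, Acinonyx_gracilis, Alnus_australis, Arabidopsis_niger, Cercopithecus_longipes, Corylus_brevicauda, Fagus_robustus, Formica_litoralis, Gasterosteus_montanus, Glossina_occidentalis, Gulo_giganteus, Kluyveromyces_occidentalis, Listeria_viridis, Melursus_gracilis, Microtus_viridis, Oryza_major, Pan_longipes, Pseudotsuga_major, Secale_montanus, Taxidea_sylvestris, Tremarctos_arenarius, Ursus_minor, Vespa_montanus.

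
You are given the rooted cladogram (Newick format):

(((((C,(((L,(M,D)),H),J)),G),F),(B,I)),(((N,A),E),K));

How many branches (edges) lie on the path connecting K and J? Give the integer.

8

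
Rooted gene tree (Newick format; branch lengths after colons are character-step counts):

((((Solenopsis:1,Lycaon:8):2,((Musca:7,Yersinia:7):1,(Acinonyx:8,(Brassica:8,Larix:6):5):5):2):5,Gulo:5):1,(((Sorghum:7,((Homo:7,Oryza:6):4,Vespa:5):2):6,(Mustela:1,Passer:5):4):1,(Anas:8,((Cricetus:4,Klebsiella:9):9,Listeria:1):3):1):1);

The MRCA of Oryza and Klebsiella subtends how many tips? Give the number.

10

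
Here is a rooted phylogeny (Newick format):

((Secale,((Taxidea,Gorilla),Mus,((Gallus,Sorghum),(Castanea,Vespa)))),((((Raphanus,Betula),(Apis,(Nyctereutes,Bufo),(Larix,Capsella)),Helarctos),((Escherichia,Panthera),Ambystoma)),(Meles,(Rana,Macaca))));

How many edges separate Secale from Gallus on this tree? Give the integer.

5

The MRCA of Secale and Gallus is the node subtending (Secale,((Taxidea,Gorilla),Mus,((Gallus,Sorghum),(Castanea,Vespa)))).
From Secale up to that node: 1 branch. From Gallus up to the same node: 4 branches. Total: 1 + 4 = 5.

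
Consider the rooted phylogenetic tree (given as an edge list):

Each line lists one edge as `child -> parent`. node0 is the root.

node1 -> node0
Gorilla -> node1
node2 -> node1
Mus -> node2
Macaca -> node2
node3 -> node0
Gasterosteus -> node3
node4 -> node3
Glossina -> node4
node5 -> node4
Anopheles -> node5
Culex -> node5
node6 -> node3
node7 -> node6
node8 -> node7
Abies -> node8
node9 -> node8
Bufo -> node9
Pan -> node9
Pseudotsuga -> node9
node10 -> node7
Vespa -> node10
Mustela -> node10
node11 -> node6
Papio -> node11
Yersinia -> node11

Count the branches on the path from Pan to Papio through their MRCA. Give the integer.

The MRCA of Pan and Papio is the node subtending (((Abies,(Bufo,Pan,Pseudotsuga)),(Vespa,Mustela)),(Papio,Yersinia)).
From Pan up to that node: 4 branches. From Papio up to the same node: 2 branches. Total: 4 + 2 = 6.

6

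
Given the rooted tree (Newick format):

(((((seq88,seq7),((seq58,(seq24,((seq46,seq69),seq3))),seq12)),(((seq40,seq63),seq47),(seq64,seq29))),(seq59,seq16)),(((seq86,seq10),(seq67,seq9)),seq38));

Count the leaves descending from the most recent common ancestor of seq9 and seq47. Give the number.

20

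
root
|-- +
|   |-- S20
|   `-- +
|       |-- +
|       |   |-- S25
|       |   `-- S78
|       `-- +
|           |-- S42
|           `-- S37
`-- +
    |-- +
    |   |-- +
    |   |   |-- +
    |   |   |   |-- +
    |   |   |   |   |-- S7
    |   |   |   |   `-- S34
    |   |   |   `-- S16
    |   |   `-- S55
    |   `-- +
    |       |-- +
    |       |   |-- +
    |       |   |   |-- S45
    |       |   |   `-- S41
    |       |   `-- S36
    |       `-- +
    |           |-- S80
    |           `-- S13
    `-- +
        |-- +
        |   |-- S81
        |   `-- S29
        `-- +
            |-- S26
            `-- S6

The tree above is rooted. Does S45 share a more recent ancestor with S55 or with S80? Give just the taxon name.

S80

The MRCA of S45 and S80 subtends (((S45,S41),S36),(S80,S13)) (5 taxa).
The MRCA of S45 and S55 subtends ((((S7,S34),S16),S55),(((S45,S41),S36),(S80,S13))) (9 taxa).
The first is nested inside the second, so S45 shares a more recent common ancestor with S80.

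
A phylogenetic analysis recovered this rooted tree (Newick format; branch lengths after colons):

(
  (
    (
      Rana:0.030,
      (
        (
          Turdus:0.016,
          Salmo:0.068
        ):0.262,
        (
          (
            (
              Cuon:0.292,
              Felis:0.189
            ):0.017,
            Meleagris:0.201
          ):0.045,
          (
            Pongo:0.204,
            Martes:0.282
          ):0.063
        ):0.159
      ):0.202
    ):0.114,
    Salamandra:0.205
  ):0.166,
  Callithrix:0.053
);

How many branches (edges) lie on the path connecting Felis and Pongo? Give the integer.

5

The MRCA of Felis and Pongo is the node subtending (((Cuon,Felis),Meleagris),(Pongo,Martes)).
From Felis up to that node: 3 branches. From Pongo up to the same node: 2 branches. Total: 3 + 2 = 5.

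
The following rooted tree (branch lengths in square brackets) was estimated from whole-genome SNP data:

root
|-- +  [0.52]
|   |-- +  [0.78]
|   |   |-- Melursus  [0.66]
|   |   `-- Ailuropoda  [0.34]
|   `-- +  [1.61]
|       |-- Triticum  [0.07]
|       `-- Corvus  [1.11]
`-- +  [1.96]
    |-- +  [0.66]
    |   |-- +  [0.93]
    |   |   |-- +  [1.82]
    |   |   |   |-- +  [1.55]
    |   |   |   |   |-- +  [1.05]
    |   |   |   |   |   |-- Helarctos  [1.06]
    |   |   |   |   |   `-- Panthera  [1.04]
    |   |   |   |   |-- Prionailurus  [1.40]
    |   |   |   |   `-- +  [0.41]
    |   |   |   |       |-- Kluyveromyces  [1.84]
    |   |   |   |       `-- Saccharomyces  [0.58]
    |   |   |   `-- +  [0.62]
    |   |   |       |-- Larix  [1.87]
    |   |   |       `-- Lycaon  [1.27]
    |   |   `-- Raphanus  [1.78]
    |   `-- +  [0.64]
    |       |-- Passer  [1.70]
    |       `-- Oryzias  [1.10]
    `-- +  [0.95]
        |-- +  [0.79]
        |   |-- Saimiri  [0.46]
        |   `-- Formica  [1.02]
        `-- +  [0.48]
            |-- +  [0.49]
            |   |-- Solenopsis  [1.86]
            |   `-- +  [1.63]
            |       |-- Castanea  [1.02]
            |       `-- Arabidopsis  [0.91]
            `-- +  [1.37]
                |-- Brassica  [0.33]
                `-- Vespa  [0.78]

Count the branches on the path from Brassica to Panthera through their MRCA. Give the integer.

10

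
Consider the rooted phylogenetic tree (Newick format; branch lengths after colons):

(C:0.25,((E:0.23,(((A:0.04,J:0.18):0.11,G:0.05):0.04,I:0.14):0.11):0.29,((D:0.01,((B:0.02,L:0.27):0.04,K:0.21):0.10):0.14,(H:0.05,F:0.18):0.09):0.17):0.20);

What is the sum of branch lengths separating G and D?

The path runs G → … → MRCA → … → D; the MRCA is the node subtending ((E,(((A,J),G),I)),((D,((B,L),K)),(H,F))).
Branch lengths along that path: 0.05 + 0.04 + 0.11 + 0.29 + 0.17 + 0.14 + 0.01 = 0.81.

0.81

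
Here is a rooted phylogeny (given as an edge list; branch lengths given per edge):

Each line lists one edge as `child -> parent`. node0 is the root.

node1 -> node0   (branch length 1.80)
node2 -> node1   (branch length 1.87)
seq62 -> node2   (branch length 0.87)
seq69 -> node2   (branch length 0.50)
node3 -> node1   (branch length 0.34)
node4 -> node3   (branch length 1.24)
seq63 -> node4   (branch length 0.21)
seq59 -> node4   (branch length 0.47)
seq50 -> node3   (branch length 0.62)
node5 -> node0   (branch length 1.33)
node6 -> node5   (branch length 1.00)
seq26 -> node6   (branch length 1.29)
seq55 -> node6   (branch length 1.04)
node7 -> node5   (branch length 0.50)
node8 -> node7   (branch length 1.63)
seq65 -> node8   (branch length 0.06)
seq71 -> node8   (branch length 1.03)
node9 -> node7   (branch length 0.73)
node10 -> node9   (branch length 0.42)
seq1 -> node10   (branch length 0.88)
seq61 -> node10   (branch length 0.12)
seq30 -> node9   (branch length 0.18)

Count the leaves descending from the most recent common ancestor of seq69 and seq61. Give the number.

12

The MRCA of seq69 and seq61 is the root, so the clade is the entire tree.
That clade contains 12 terminal taxa: seq1, seq26, seq30, seq50, seq55, seq59, seq61, seq62, seq63, seq65, seq69, seq71.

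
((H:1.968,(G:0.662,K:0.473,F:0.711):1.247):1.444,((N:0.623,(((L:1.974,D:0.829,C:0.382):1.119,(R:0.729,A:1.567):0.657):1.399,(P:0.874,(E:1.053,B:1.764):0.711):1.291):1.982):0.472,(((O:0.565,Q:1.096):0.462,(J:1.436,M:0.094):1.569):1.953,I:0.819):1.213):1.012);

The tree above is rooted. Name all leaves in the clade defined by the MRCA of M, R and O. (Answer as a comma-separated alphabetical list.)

A, B, C, D, E, I, J, L, M, N, O, P, Q, R

Tracing M: it sits inside (J,M).
Tracing R: it sits inside (R,A).
Tracing O: it sits inside (O,Q).
The smallest clade enclosing all 3 is ((N,(((L,D,C),(R,A)),(P,(E,B)))),(((O,Q),(J,M)),I)); the answer is its 14 terminal taxa in alphabetical order.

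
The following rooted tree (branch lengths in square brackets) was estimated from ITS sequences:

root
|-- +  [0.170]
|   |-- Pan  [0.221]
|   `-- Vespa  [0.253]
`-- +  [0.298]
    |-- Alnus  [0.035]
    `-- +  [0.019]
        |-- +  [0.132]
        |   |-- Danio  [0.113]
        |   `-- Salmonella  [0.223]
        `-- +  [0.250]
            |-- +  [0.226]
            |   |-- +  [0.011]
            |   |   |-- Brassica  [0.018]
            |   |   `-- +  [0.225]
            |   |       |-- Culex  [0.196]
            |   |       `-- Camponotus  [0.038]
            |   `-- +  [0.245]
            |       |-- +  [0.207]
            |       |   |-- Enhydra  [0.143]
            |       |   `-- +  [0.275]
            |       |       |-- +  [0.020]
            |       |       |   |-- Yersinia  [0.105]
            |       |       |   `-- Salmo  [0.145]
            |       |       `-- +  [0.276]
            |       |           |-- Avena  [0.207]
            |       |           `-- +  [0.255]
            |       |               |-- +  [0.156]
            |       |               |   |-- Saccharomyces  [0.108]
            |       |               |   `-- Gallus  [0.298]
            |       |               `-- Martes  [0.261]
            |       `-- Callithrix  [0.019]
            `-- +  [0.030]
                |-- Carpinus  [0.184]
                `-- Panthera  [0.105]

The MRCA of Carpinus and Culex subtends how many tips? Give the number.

13

The MRCA of Carpinus and Culex is the node subtending (((Brassica,(Culex,Camponotus)),((Enhydra,((Yersinia,Salmo),(Avena,((Saccharomyces,Gallus),Martes)))),Callithrix)),(Carpinus,Panthera)).
That clade contains 13 terminal taxa: Avena, Brassica, Callithrix, Camponotus, Carpinus, Culex, Enhydra, Gallus, Martes, Panthera, Saccharomyces, Salmo, Yersinia.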